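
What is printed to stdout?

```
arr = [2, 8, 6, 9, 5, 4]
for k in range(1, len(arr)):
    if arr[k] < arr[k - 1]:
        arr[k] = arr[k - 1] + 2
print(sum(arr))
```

62

k=1: 8>=2, unchanged → [2, 8, 6, 9, 5, 4]
k=2: 6<8, arr[2] = 8+2 = 10 → [2, 8, 10, 9, 5, 4]
k=3: 9<10, arr[3] = 10+2 = 12 → [2, 8, 10, 12, 5, 4]
k=4: 5<12, arr[4] = 12+2 = 14 → [2, 8, 10, 12, 14, 4]
k=5: 4<14, arr[5] = 14+2 = 16 → [2, 8, 10, 12, 14, 16]
sum = 62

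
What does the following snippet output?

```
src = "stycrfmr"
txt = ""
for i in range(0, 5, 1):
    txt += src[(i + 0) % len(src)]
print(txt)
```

stycr

i=0: add src[0]='s' → 's'
i=1: add src[1]='t' → 'st'
i=2: add src[2]='y' → 'sty'
i=3: add src[3]='c' → 'styc'
i=4: add src[4]='r' → 'stycr'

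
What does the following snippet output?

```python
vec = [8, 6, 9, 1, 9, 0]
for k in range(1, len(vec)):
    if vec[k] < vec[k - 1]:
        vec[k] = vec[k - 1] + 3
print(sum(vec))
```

93

k=1: 6<8, vec[1] = 8+3 = 11 → [8, 11, 9, 1, 9, 0]
k=2: 9<11, vec[2] = 11+3 = 14 → [8, 11, 14, 1, 9, 0]
k=3: 1<14, vec[3] = 14+3 = 17 → [8, 11, 14, 17, 9, 0]
k=4: 9<17, vec[4] = 17+3 = 20 → [8, 11, 14, 17, 20, 0]
k=5: 0<20, vec[5] = 20+3 = 23 → [8, 11, 14, 17, 20, 23]
sum = 93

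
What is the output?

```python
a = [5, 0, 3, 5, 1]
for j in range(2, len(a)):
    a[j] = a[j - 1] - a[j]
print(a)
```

j=2: a[2] = 0-3 = -3 → [5, 0, -3, 5, 1]
j=3: a[3] = (-3)-5 = -8 → [5, 0, -3, -8, 1]
j=4: a[4] = (-8)-1 = -9 → [5, 0, -3, -8, -9]

[5, 0, -3, -8, -9]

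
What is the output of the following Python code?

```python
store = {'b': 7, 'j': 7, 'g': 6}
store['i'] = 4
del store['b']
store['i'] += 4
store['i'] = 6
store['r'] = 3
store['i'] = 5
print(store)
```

store['i'] = 4 → {'b': 7, 'j': 7, 'g': 6, 'i': 4}
del 'b' → {'j': 7, 'g': 6, 'i': 4}
store['i'] = 4+4 = 8 → {'j': 7, 'g': 6, 'i': 8}
store['i'] = 6 → {'j': 7, 'g': 6, 'i': 6}
store['r'] = 3 → {'j': 7, 'g': 6, 'i': 6, 'r': 3}
store['i'] = 5 → {'j': 7, 'g': 6, 'i': 5, 'r': 3}

{'j': 7, 'g': 6, 'i': 5, 'r': 3}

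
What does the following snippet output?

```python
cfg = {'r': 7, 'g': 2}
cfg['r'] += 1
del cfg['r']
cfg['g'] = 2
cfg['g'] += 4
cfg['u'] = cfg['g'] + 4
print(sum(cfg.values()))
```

16

cfg['r'] = 7+1 = 8 → {'r': 8, 'g': 2}
del 'r' → {'g': 2}
cfg['g'] = 2 → {'g': 2}
cfg['g'] = 2+4 = 6 → {'g': 6}
cfg['u'] = cfg['g']+4 = 10 → {'g': 6, 'u': 10}
sum of values = 16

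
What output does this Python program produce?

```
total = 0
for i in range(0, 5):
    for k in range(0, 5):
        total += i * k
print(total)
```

100

i=0,k=0: total = 0+0 = 0
i=0,k=1: total = 0+0 = 0
i=0,k=2: total = 0+0 = 0
i=0,k=3: total = 0+0 = 0
i=0,k=4: total = 0+0 = 0
i=1,k=0: total = 0+0 = 0
i=1,k=1: total = 0+1 = 1
i=1,k=2: total = 1+2 = 3
i=1,k=3: total = 3+3 = 6
i=1,k=4: total = 6+4 = 10
i=2,k=0: total = 10+0 = 10
i=2,k=1: total = 10+2 = 12
i=2,k=2: total = 12+4 = 16
i=2,k=3: total = 16+6 = 22
i=2,k=4: total = 22+8 = 30
i=3,k=0: total = 30+0 = 30
i=3,k=1: total = 30+3 = 33
i=3,k=2: total = 33+6 = 39
i=3,k=3: total = 39+9 = 48
i=3,k=4: total = 48+12 = 60
i=4,k=0: total = 60+0 = 60
i=4,k=1: total = 60+4 = 64
i=4,k=2: total = 64+8 = 72
i=4,k=3: total = 72+12 = 84
i=4,k=4: total = 84+16 = 100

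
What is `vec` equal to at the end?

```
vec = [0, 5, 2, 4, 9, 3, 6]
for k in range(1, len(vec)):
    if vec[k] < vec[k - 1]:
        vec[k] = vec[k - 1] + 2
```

k=1: 5>=0, unchanged → [0, 5, 2, 4, 9, 3, 6]
k=2: 2<5, vec[2] = 5+2 = 7 → [0, 5, 7, 4, 9, 3, 6]
k=3: 4<7, vec[3] = 7+2 = 9 → [0, 5, 7, 9, 9, 3, 6]
k=4: 9>=9, unchanged → [0, 5, 7, 9, 9, 3, 6]
k=5: 3<9, vec[5] = 9+2 = 11 → [0, 5, 7, 9, 9, 11, 6]
k=6: 6<11, vec[6] = 11+2 = 13 → [0, 5, 7, 9, 9, 11, 13]

[0, 5, 7, 9, 9, 11, 13]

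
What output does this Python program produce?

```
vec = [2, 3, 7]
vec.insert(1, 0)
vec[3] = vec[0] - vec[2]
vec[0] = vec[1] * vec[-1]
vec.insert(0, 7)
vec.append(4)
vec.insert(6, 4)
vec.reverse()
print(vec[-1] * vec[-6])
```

insert 0 at 1 → [2, 0, 3, 7]
vec[3] = vec[0]-vec[2] = 2-3 = -1 → [2, 0, 3, -1]
vec[0] = vec[1]*vec[-1] = 0*(-1) = 0 → [0, 0, 3, -1]
insert 7 at 0 → [7, 0, 0, 3, -1]
append 4 → [7, 0, 0, 3, -1, 4]
insert 4 at 6 → [7, 0, 0, 3, -1, 4, 4]
reverse → [4, 4, -1, 3, 0, 0, 7]
vec[-1]*vec[-6] = 7*4 = 28

28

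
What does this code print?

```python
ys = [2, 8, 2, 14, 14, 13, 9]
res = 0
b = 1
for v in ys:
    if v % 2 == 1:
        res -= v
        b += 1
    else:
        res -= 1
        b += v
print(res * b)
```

v=2: not odd, res = 0-1 = -1; b=3
v=8: not odd, res = (-1)-1 = -2; b=11
v=2: not odd, res = (-2)-1 = -3; b=13
v=14: not odd, res = (-3)-1 = -4; b=27
v=14: not odd, res = (-4)-1 = -5; b=41
v=13: odd, res = (-5)-13 = -18; b=42
v=9: odd, res = (-18)-9 = -27; b=43
res*b = (-27)*43 = -1161

-1161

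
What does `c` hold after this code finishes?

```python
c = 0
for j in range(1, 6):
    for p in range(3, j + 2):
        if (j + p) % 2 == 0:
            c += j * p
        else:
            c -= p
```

j=2,p=3: odd sum, c = 0-3 = -3
j=3,p=3: even sum, c = (-3)+9 = 6
j=3,p=4: odd sum, c = 6-4 = 2
j=4,p=3: odd sum, c = 2-3 = -1
j=4,p=4: even sum, c = (-1)+16 = 15
j=4,p=5: odd sum, c = 15-5 = 10
j=5,p=3: even sum, c = 10+15 = 25
j=5,p=4: odd sum, c = 25-4 = 21
j=5,p=5: even sum, c = 21+25 = 46
j=5,p=6: odd sum, c = 46-6 = 40

40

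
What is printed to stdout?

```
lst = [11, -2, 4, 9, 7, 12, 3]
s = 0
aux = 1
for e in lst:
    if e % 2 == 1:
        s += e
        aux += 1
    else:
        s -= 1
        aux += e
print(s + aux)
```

e=11: odd, s = 0+11 = 11; aux=2
e=-2: not odd, s = 11-1 = 10; aux=0
e=4: not odd, s = 10-1 = 9; aux=4
e=9: odd, s = 9+9 = 18; aux=5
e=7: odd, s = 18+7 = 25; aux=6
e=12: not odd, s = 25-1 = 24; aux=18
e=3: odd, s = 24+3 = 27; aux=19
s+aux = 27+19 = 46

46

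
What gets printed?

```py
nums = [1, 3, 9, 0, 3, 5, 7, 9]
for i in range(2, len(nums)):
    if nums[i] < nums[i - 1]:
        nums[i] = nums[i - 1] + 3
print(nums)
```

[1, 3, 9, 12, 15, 18, 21, 24]

i=2: 9>=3, unchanged → [1, 3, 9, 0, 3, 5, 7, 9]
i=3: 0<9, nums[3] = 9+3 = 12 → [1, 3, 9, 12, 3, 5, 7, 9]
i=4: 3<12, nums[4] = 12+3 = 15 → [1, 3, 9, 12, 15, 5, 7, 9]
i=5: 5<15, nums[5] = 15+3 = 18 → [1, 3, 9, 12, 15, 18, 7, 9]
i=6: 7<18, nums[6] = 18+3 = 21 → [1, 3, 9, 12, 15, 18, 21, 9]
i=7: 9<21, nums[7] = 21+3 = 24 → [1, 3, 9, 12, 15, 18, 21, 24]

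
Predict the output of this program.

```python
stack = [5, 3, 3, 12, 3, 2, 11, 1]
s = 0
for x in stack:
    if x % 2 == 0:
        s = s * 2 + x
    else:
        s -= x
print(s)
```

-36

x=5: not even, s = 0-5 = -5
x=3: not even, s = (-5)-3 = -8
x=3: not even, s = (-8)-3 = -11
x=12: even, s = (-11)*2+12 = -10
x=3: not even, s = (-10)-3 = -13
x=2: even, s = (-13)*2+2 = -24
x=11: not even, s = (-24)-11 = -35
x=1: not even, s = (-35)-1 = -36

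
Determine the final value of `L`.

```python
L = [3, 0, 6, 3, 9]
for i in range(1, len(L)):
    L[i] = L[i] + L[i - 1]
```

[3, 3, 9, 12, 21]

i=1: L[1] = 0+3 = 3 → [3, 3, 6, 3, 9]
i=2: L[2] = 6+3 = 9 → [3, 3, 9, 3, 9]
i=3: L[3] = 3+9 = 12 → [3, 3, 9, 12, 9]
i=4: L[4] = 9+12 = 21 → [3, 3, 9, 12, 21]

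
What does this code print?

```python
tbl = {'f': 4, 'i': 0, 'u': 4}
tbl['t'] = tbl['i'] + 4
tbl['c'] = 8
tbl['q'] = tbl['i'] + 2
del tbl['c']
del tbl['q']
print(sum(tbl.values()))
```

12

tbl['t'] = tbl['i']+4 = 4 → {'f': 4, 'i': 0, 'u': 4, 't': 4}
tbl['c'] = 8 → {'f': 4, 'i': 0, 'u': 4, 't': 4, 'c': 8}
tbl['q'] = tbl['i']+2 = 2 → {'f': 4, 'i': 0, 'u': 4, 't': 4, 'c': 8, 'q': 2}
del 'c' → {'f': 4, 'i': 0, 'u': 4, 't': 4, 'q': 2}
del 'q' → {'f': 4, 'i': 0, 'u': 4, 't': 4}
sum of values = 12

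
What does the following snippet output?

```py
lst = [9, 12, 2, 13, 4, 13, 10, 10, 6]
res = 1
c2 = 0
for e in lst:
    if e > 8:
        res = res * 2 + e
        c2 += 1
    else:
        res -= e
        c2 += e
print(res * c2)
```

11880

e=9: >8, res = 1*2+9 = 11; c2=1
e=12: >8, res = 11*2+12 = 34; c2=2
e=2: not >8, res = 34-2 = 32; c2=4
e=13: >8, res = 32*2+13 = 77; c2=5
e=4: not >8, res = 77-4 = 73; c2=9
e=13: >8, res = 73*2+13 = 159; c2=10
e=10: >8, res = 159*2+10 = 328; c2=11
e=10: >8, res = 328*2+10 = 666; c2=12
e=6: not >8, res = 666-6 = 660; c2=18
res*c2 = 660*18 = 11880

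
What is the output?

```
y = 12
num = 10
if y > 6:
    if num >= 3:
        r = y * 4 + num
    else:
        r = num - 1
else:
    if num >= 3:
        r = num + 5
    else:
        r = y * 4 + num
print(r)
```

y=12, num=10
y > 6 is True; num >= 3 is True
→ r = y * 4 + num = 58

58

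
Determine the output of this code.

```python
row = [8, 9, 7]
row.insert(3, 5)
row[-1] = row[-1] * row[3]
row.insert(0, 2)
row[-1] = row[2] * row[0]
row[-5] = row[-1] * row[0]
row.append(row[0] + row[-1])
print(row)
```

[36, 8, 9, 7, 18, 54]

insert 5 at 3 → [8, 9, 7, 5]
row[-1] = row[-1]*row[3] = 5*5 = 25 → [8, 9, 7, 25]
insert 2 at 0 → [2, 8, 9, 7, 25]
row[-1] = row[2]*row[0] = 9*2 = 18 → [2, 8, 9, 7, 18]
row[-5] = row[-1]*row[0] = 18*2 = 36 → [36, 8, 9, 7, 18]
append row[0]+row[-1] = 36+18 = 54 → [36, 8, 9, 7, 18, 54]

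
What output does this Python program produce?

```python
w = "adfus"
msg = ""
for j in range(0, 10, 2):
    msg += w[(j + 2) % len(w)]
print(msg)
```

fsdua

j=0: add w[2]='f' → 'f'
j=2: add w[4]='s' → 'fs'
j=4: add w[1]='d' → 'fsd'
j=6: add w[3]='u' → 'fsdu'
j=8: add w[0]='a' → 'fsdua'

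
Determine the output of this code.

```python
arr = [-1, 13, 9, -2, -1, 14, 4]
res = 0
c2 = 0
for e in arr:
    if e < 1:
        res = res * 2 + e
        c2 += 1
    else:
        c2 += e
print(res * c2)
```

-387

e=-1: <1, res = 0*2+(-1) = -1; c2=1
e=13: not <1; c2=14
e=9: not <1; c2=23
e=-2: <1, res = (-1)*2+(-2) = -4; c2=24
e=-1: <1, res = (-4)*2+(-1) = -9; c2=25
e=14: not <1; c2=39
e=4: not <1; c2=43
res*c2 = (-9)*43 = -387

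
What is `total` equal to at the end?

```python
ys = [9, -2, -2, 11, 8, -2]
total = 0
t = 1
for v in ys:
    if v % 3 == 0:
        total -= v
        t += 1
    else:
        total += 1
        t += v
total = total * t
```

v=9: %3==0, total = 0-9 = -9; t=2
v=-2: not %3==0, total = (-9)+1 = -8; t=0
v=-2: not %3==0, total = (-8)+1 = -7; t=-2
v=11: not %3==0, total = (-7)+1 = -6; t=9
v=8: not %3==0, total = (-6)+1 = -5; t=17
v=-2: not %3==0, total = (-5)+1 = -4; t=15
total*t = (-4)*15 = -60

-60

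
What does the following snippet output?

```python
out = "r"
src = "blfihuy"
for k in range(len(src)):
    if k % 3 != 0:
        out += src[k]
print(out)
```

rlfhu

k=0: skip
k=1: add 'l' → 'rl'
k=2: add 'f' → 'rlf'
k=3: skip
k=4: add 'h' → 'rlfh'
k=5: add 'u' → 'rlfhu'
k=6: skip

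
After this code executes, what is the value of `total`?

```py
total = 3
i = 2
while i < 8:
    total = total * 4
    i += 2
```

i=2: total = 3*4 = 12
i=4: total = 12*4 = 48
i=6: total = 48*4 = 192

192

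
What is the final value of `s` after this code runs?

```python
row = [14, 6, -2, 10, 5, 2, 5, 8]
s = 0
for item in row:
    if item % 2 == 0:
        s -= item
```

-38

item=14: even, s = 0-14 = -14
item=6: even, s = (-14)-6 = -20
item=-2: even, s = (-20)-(-2) = -18
item=10: even, s = (-18)-10 = -28
item=5: not even
item=2: even, s = (-28)-2 = -30
item=5: not even
item=8: even, s = (-30)-8 = -38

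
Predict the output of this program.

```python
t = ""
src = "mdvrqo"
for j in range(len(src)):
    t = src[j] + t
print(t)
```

j=0: prepend 'm' → 'm'
j=1: prepend 'd' → 'dm'
j=2: prepend 'v' → 'vdm'
j=3: prepend 'r' → 'rvdm'
j=4: prepend 'q' → 'qrvdm'
j=5: prepend 'o' → 'oqrvdm'

oqrvdm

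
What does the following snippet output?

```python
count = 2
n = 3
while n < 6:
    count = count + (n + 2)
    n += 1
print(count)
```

20

n=3: count = 2+5 = 7
n=4: count = 7+6 = 13
n=5: count = 13+7 = 20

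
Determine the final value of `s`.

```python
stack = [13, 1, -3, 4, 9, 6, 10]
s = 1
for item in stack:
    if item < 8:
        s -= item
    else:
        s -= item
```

item=13: not <8, s = 1-13 = -12
item=1: <8, s = (-12)-1 = -13
item=-3: <8, s = (-13)-(-3) = -10
item=4: <8, s = (-10)-4 = -14
item=9: not <8, s = (-14)-9 = -23
item=6: <8, s = (-23)-6 = -29
item=10: not <8, s = (-29)-10 = -39

-39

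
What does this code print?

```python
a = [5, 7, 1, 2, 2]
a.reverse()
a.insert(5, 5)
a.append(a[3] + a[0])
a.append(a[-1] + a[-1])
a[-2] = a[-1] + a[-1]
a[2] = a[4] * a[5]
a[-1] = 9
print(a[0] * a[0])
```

4

reverse → [2, 2, 1, 7, 5]
insert 5 at 5 → [2, 2, 1, 7, 5, 5]
append a[3]+a[0] = 7+2 = 9 → [2, 2, 1, 7, 5, 5, 9]
append a[-1]+a[-1] = 9+9 = 18 → [2, 2, 1, 7, 5, 5, 9, 18]
a[-2] = a[-1]+a[-1] = 18+18 = 36 → [2, 2, 1, 7, 5, 5, 36, 18]
a[2] = a[4]*a[5] = 5*5 = 25 → [2, 2, 25, 7, 5, 5, 36, 18]
a[-1] = 9 → [2, 2, 25, 7, 5, 5, 36, 9]
a[0]*a[0] = 2*2 = 4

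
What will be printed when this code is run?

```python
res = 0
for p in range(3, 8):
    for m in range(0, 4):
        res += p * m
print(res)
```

150

p=3,m=0: res = 0+0 = 0
p=3,m=1: res = 0+3 = 3
p=3,m=2: res = 3+6 = 9
p=3,m=3: res = 9+9 = 18
p=4,m=0: res = 18+0 = 18
p=4,m=1: res = 18+4 = 22
p=4,m=2: res = 22+8 = 30
p=4,m=3: res = 30+12 = 42
p=5,m=0: res = 42+0 = 42
p=5,m=1: res = 42+5 = 47
p=5,m=2: res = 47+10 = 57
p=5,m=3: res = 57+15 = 72
p=6,m=0: res = 72+0 = 72
p=6,m=1: res = 72+6 = 78
p=6,m=2: res = 78+12 = 90
p=6,m=3: res = 90+18 = 108
p=7,m=0: res = 108+0 = 108
p=7,m=1: res = 108+7 = 115
p=7,m=2: res = 115+14 = 129
p=7,m=3: res = 129+21 = 150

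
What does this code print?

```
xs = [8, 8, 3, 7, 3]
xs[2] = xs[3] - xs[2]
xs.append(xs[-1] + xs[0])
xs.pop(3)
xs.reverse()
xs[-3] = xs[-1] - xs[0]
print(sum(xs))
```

xs[2] = xs[3]-xs[2] = 7-3 = 4 → [8, 8, 4, 7, 3]
append xs[-1]+xs[0] = 3+8 = 11 → [8, 8, 4, 7, 3, 11]
pop(3) removes 7 → [8, 8, 4, 3, 11]
reverse → [11, 3, 4, 8, 8]
xs[-3] = xs[-1]-xs[0] = 8-11 = -3 → [11, 3, -3, 8, 8]
sum = 27

27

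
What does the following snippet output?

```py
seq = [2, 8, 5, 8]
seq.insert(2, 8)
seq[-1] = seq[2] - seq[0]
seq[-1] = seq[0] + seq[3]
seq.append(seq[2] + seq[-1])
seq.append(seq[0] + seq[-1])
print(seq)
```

[2, 8, 8, 5, 7, 15, 17]

insert 8 at 2 → [2, 8, 8, 5, 8]
seq[-1] = seq[2]-seq[0] = 8-2 = 6 → [2, 8, 8, 5, 6]
seq[-1] = seq[0]+seq[3] = 2+5 = 7 → [2, 8, 8, 5, 7]
append seq[2]+seq[-1] = 8+7 = 15 → [2, 8, 8, 5, 7, 15]
append seq[0]+seq[-1] = 2+15 = 17 → [2, 8, 8, 5, 7, 15, 17]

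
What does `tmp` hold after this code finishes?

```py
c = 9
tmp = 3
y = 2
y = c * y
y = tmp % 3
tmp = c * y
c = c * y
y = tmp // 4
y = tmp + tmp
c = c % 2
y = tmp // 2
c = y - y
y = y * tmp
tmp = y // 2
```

y = 9*2 = 18
y = 3%3 = 0
tmp = 9*0 = 0
c = 9*0 = 0
y = 0//4 = 0
y = 0+0 = 0
c = 0%2 = 0
y = 0//2 = 0
c = 0-0 = 0
y = 0*0 = 0
tmp = 0//2 = 0

0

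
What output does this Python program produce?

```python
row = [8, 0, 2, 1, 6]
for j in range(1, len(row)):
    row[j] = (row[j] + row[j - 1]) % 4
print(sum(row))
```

j=1: row[1] = (0+8)%4 = 0 → [8, 0, 2, 1, 6]
j=2: row[2] = (2+0)%4 = 2 → [8, 0, 2, 1, 6]
j=3: row[3] = (1+2)%4 = 3 → [8, 0, 2, 3, 6]
j=4: row[4] = (6+3)%4 = 1 → [8, 0, 2, 3, 1]
sum = 14

14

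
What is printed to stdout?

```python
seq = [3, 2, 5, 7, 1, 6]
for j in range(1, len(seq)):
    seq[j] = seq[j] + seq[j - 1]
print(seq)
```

[3, 5, 10, 17, 18, 24]

j=1: seq[1] = 2+3 = 5 → [3, 5, 5, 7, 1, 6]
j=2: seq[2] = 5+5 = 10 → [3, 5, 10, 7, 1, 6]
j=3: seq[3] = 7+10 = 17 → [3, 5, 10, 17, 1, 6]
j=4: seq[4] = 1+17 = 18 → [3, 5, 10, 17, 18, 6]
j=5: seq[5] = 6+18 = 24 → [3, 5, 10, 17, 18, 24]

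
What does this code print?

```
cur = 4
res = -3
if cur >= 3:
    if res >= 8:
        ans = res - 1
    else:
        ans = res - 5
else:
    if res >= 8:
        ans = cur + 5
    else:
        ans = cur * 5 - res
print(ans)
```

-8

cur=4, res=-3
cur >= 3 is True; res >= 8 is False
→ ans = res - 5 = -8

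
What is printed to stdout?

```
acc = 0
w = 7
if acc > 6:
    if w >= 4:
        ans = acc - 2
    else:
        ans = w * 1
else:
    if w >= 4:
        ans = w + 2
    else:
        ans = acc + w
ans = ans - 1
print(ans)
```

8

acc=0, w=7
acc > 6 is False; w >= 4 is True
→ ans = w + 2 = 9
ans = 9-1 = 8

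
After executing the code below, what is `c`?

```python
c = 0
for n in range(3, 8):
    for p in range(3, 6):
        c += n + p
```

135

n=3,p=3: c = 0+6 = 6
n=3,p=4: c = 6+7 = 13
n=3,p=5: c = 13+8 = 21
n=4,p=3: c = 21+7 = 28
n=4,p=4: c = 28+8 = 36
n=4,p=5: c = 36+9 = 45
n=5,p=3: c = 45+8 = 53
n=5,p=4: c = 53+9 = 62
n=5,p=5: c = 62+10 = 72
n=6,p=3: c = 72+9 = 81
n=6,p=4: c = 81+10 = 91
n=6,p=5: c = 91+11 = 102
n=7,p=3: c = 102+10 = 112
n=7,p=4: c = 112+11 = 123
n=7,p=5: c = 123+12 = 135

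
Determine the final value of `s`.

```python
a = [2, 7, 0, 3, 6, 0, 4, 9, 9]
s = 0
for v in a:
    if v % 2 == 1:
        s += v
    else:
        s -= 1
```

23

v=2: not odd, s = 0-1 = -1
v=7: odd, s = (-1)+7 = 6
v=0: not odd, s = 6-1 = 5
v=3: odd, s = 5+3 = 8
v=6: not odd, s = 8-1 = 7
v=0: not odd, s = 7-1 = 6
v=4: not odd, s = 6-1 = 5
v=9: odd, s = 5+9 = 14
v=9: odd, s = 14+9 = 23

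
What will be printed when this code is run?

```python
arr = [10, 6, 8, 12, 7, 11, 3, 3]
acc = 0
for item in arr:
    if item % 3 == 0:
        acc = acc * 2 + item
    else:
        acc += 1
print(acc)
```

item=10: not %3==0, acc = 0+1 = 1
item=6: %3==0, acc = 1*2+6 = 8
item=8: not %3==0, acc = 8+1 = 9
item=12: %3==0, acc = 9*2+12 = 30
item=7: not %3==0, acc = 30+1 = 31
item=11: not %3==0, acc = 31+1 = 32
item=3: %3==0, acc = 32*2+3 = 67
item=3: %3==0, acc = 67*2+3 = 137

137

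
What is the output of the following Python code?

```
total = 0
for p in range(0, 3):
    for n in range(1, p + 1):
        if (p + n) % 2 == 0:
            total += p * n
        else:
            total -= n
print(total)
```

p=1,n=1: even sum, total = 0+1 = 1
p=2,n=1: odd sum, total = 1-1 = 0
p=2,n=2: even sum, total = 0+4 = 4

4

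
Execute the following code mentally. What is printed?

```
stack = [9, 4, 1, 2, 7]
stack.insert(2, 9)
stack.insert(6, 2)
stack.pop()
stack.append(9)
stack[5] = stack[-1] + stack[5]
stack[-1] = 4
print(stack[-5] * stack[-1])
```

36

insert 9 at 2 → [9, 4, 9, 1, 2, 7]
insert 2 at 6 → [9, 4, 9, 1, 2, 7, 2]
pop() removes 2 → [9, 4, 9, 1, 2, 7]
append 9 → [9, 4, 9, 1, 2, 7, 9]
stack[5] = stack[-1]+stack[5] = 9+7 = 16 → [9, 4, 9, 1, 2, 16, 9]
stack[-1] = 4 → [9, 4, 9, 1, 2, 16, 4]
stack[-5]*stack[-1] = 9*4 = 36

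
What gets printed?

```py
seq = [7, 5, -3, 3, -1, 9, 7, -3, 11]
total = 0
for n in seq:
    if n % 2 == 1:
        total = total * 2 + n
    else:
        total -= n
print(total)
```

n=7: odd, total = 0*2+7 = 7
n=5: odd, total = 7*2+5 = 19
n=-3: odd, total = 19*2+(-3) = 35
n=3: odd, total = 35*2+3 = 73
n=-1: odd, total = 73*2+(-1) = 145
n=9: odd, total = 145*2+9 = 299
n=7: odd, total = 299*2+7 = 605
n=-3: odd, total = 605*2+(-3) = 1207
n=11: odd, total = 1207*2+11 = 2425

2425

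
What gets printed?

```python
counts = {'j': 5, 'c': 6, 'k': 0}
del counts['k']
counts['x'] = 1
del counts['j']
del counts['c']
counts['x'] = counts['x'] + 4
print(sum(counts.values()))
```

del 'k' → {'j': 5, 'c': 6}
counts['x'] = 1 → {'j': 5, 'c': 6, 'x': 1}
del 'j' → {'c': 6, 'x': 1}
del 'c' → {'x': 1}
counts['x'] = counts['x']+4 = 5 → {'x': 5}
sum of values = 5

5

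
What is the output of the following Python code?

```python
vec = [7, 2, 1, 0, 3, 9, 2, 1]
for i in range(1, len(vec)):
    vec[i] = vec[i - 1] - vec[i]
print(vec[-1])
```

i=1: vec[1] = 7-2 = 5 → [7, 5, 1, 0, 3, 9, 2, 1]
i=2: vec[2] = 5-1 = 4 → [7, 5, 4, 0, 3, 9, 2, 1]
i=3: vec[3] = 4-0 = 4 → [7, 5, 4, 4, 3, 9, 2, 1]
i=4: vec[4] = 4-3 = 1 → [7, 5, 4, 4, 1, 9, 2, 1]
i=5: vec[5] = 1-9 = -8 → [7, 5, 4, 4, 1, -8, 2, 1]
i=6: vec[6] = (-8)-2 = -10 → [7, 5, 4, 4, 1, -8, -10, 1]
i=7: vec[7] = (-10)-1 = -11 → [7, 5, 4, 4, 1, -8, -10, -11]

-11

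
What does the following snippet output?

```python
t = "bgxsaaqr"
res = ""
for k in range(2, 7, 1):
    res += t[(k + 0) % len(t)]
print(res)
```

k=2: add t[2]='x' → 'x'
k=3: add t[3]='s' → 'xs'
k=4: add t[4]='a' → 'xsa'
k=5: add t[5]='a' → 'xsaa'
k=6: add t[6]='q' → 'xsaaq'

xsaaq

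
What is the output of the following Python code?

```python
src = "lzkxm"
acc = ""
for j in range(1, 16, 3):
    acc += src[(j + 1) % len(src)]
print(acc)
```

j=1: add src[2]='k' → 'k'
j=4: add src[0]='l' → 'kl'
j=7: add src[3]='x' → 'klx'
j=10: add src[1]='z' → 'klxz'
j=13: add src[4]='m' → 'klxzm'

klxzm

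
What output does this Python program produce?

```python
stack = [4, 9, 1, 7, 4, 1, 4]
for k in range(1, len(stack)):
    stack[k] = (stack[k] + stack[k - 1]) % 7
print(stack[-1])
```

k=1: stack[1] = (9+4)%7 = 6 → [4, 6, 1, 7, 4, 1, 4]
k=2: stack[2] = (1+6)%7 = 0 → [4, 6, 0, 7, 4, 1, 4]
k=3: stack[3] = (7+0)%7 = 0 → [4, 6, 0, 0, 4, 1, 4]
k=4: stack[4] = (4+0)%7 = 4 → [4, 6, 0, 0, 4, 1, 4]
k=5: stack[5] = (1+4)%7 = 5 → [4, 6, 0, 0, 4, 5, 4]
k=6: stack[6] = (4+5)%7 = 2 → [4, 6, 0, 0, 4, 5, 2]

2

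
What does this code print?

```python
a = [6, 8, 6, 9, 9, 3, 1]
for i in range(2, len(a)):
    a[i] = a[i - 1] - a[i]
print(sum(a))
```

i=2: a[2] = 8-6 = 2 → [6, 8, 2, 9, 9, 3, 1]
i=3: a[3] = 2-9 = -7 → [6, 8, 2, -7, 9, 3, 1]
i=4: a[4] = (-7)-9 = -16 → [6, 8, 2, -7, -16, 3, 1]
i=5: a[5] = (-16)-3 = -19 → [6, 8, 2, -7, -16, -19, 1]
i=6: a[6] = (-19)-1 = -20 → [6, 8, 2, -7, -16, -19, -20]
sum = -46

-46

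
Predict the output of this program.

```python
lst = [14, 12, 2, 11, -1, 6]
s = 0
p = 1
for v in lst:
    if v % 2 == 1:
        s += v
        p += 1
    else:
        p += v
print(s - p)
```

-27

v=14: not odd; p=15
v=12: not odd; p=27
v=2: not odd; p=29
v=11: odd, s = 0+11 = 11; p=30
v=-1: odd, s = 11+(-1) = 10; p=31
v=6: not odd; p=37
s-p = 10-37 = -27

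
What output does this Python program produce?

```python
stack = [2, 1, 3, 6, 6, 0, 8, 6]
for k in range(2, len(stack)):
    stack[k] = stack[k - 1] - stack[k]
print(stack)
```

k=2: stack[2] = 1-3 = -2 → [2, 1, -2, 6, 6, 0, 8, 6]
k=3: stack[3] = (-2)-6 = -8 → [2, 1, -2, -8, 6, 0, 8, 6]
k=4: stack[4] = (-8)-6 = -14 → [2, 1, -2, -8, -14, 0, 8, 6]
k=5: stack[5] = (-14)-0 = -14 → [2, 1, -2, -8, -14, -14, 8, 6]
k=6: stack[6] = (-14)-8 = -22 → [2, 1, -2, -8, -14, -14, -22, 6]
k=7: stack[7] = (-22)-6 = -28 → [2, 1, -2, -8, -14, -14, -22, -28]

[2, 1, -2, -8, -14, -14, -22, -28]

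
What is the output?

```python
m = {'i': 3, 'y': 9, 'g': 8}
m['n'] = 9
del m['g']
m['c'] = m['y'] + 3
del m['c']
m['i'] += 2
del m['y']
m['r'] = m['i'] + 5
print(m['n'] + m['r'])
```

19

m['n'] = 9 → {'i': 3, 'y': 9, 'g': 8, 'n': 9}
del 'g' → {'i': 3, 'y': 9, 'n': 9}
m['c'] = m['y']+3 = 12 → {'i': 3, 'y': 9, 'n': 9, 'c': 12}
del 'c' → {'i': 3, 'y': 9, 'n': 9}
m['i'] = 3+2 = 5 → {'i': 5, 'y': 9, 'n': 9}
del 'y' → {'i': 5, 'n': 9}
m['r'] = m['i']+5 = 10 → {'i': 5, 'n': 9, 'r': 10}
m['n']+m['r'] = 9+10 = 19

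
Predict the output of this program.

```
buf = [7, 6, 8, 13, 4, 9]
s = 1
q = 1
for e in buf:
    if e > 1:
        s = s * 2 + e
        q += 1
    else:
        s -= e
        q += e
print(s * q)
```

e=7: >1, s = 1*2+7 = 9; q=2
e=6: >1, s = 9*2+6 = 24; q=3
e=8: >1, s = 24*2+8 = 56; q=4
e=13: >1, s = 56*2+13 = 125; q=5
e=4: >1, s = 125*2+4 = 254; q=6
e=9: >1, s = 254*2+9 = 517; q=7
s*q = 517*7 = 3619

3619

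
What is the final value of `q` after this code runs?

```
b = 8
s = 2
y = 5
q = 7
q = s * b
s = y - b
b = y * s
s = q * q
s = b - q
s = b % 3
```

16

q = 2*8 = 16
s = 5-8 = -3
b = 5*(-3) = -15
s = 16*16 = 256
s = (-15)-16 = -31
s = (-15)%3 = 0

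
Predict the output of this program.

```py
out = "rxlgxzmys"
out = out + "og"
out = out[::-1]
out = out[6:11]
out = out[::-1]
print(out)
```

rxlgx

+ 'og' → 'rxlgxzmysog'
reverse → 'gosymzxglxr'
slice [6:11] → 'xglxr'
reverse → 'rxlgx'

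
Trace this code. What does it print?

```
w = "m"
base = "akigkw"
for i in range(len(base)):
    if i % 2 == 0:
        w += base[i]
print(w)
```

maik

i=0: add 'a' → 'ma'
i=1: skip
i=2: add 'i' → 'mai'
i=3: skip
i=4: add 'k' → 'maik'
i=5: skip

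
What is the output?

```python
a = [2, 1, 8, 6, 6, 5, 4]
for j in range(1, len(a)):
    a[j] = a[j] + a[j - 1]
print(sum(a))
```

116

j=1: a[1] = 1+2 = 3 → [2, 3, 8, 6, 6, 5, 4]
j=2: a[2] = 8+3 = 11 → [2, 3, 11, 6, 6, 5, 4]
j=3: a[3] = 6+11 = 17 → [2, 3, 11, 17, 6, 5, 4]
j=4: a[4] = 6+17 = 23 → [2, 3, 11, 17, 23, 5, 4]
j=5: a[5] = 5+23 = 28 → [2, 3, 11, 17, 23, 28, 4]
j=6: a[6] = 4+28 = 32 → [2, 3, 11, 17, 23, 28, 32]
sum = 116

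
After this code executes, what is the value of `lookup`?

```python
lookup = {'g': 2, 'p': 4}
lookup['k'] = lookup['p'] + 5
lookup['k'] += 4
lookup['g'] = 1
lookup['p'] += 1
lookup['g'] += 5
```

{'g': 6, 'p': 5, 'k': 13}

lookup['k'] = lookup['p']+5 = 9 → {'g': 2, 'p': 4, 'k': 9}
lookup['k'] = 9+4 = 13 → {'g': 2, 'p': 4, 'k': 13}
lookup['g'] = 1 → {'g': 1, 'p': 4, 'k': 13}
lookup['p'] = 4+1 = 5 → {'g': 1, 'p': 5, 'k': 13}
lookup['g'] = 1+5 = 6 → {'g': 6, 'p': 5, 'k': 13}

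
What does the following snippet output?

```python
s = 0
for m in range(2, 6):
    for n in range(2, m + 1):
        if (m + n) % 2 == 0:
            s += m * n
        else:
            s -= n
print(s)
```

m=2,n=2: even sum, s = 0+4 = 4
m=3,n=2: odd sum, s = 4-2 = 2
m=3,n=3: even sum, s = 2+9 = 11
m=4,n=2: even sum, s = 11+8 = 19
m=4,n=3: odd sum, s = 19-3 = 16
m=4,n=4: even sum, s = 16+16 = 32
m=5,n=2: odd sum, s = 32-2 = 30
m=5,n=3: even sum, s = 30+15 = 45
m=5,n=4: odd sum, s = 45-4 = 41
m=5,n=5: even sum, s = 41+25 = 66

66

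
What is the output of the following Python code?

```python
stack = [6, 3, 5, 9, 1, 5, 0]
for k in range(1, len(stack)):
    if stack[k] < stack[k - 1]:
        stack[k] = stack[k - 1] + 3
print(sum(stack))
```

k=1: 3<6, stack[1] = 6+3 = 9 → [6, 9, 5, 9, 1, 5, 0]
k=2: 5<9, stack[2] = 9+3 = 12 → [6, 9, 12, 9, 1, 5, 0]
k=3: 9<12, stack[3] = 12+3 = 15 → [6, 9, 12, 15, 1, 5, 0]
k=4: 1<15, stack[4] = 15+3 = 18 → [6, 9, 12, 15, 18, 5, 0]
k=5: 5<18, stack[5] = 18+3 = 21 → [6, 9, 12, 15, 18, 21, 0]
k=6: 0<21, stack[6] = 21+3 = 24 → [6, 9, 12, 15, 18, 21, 24]
sum = 105

105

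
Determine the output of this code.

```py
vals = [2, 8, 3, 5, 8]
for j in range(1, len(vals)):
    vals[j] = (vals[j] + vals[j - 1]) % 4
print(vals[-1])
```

j=1: vals[1] = (8+2)%4 = 2 → [2, 2, 3, 5, 8]
j=2: vals[2] = (3+2)%4 = 1 → [2, 2, 1, 5, 8]
j=3: vals[3] = (5+1)%4 = 2 → [2, 2, 1, 2, 8]
j=4: vals[4] = (8+2)%4 = 2 → [2, 2, 1, 2, 2]

2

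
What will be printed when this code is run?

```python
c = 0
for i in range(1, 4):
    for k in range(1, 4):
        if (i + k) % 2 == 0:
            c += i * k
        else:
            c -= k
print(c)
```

12

i=1,k=1: even sum, c = 0+1 = 1
i=1,k=2: odd sum, c = 1-2 = -1
i=1,k=3: even sum, c = (-1)+3 = 2
i=2,k=1: odd sum, c = 2-1 = 1
i=2,k=2: even sum, c = 1+4 = 5
i=2,k=3: odd sum, c = 5-3 = 2
i=3,k=1: even sum, c = 2+3 = 5
i=3,k=2: odd sum, c = 5-2 = 3
i=3,k=3: even sum, c = 3+9 = 12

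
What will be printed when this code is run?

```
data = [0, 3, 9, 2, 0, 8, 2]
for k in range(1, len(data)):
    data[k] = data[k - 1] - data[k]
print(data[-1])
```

k=1: data[1] = 0-3 = -3 → [0, -3, 9, 2, 0, 8, 2]
k=2: data[2] = (-3)-9 = -12 → [0, -3, -12, 2, 0, 8, 2]
k=3: data[3] = (-12)-2 = -14 → [0, -3, -12, -14, 0, 8, 2]
k=4: data[4] = (-14)-0 = -14 → [0, -3, -12, -14, -14, 8, 2]
k=5: data[5] = (-14)-8 = -22 → [0, -3, -12, -14, -14, -22, 2]
k=6: data[6] = (-22)-2 = -24 → [0, -3, -12, -14, -14, -22, -24]

-24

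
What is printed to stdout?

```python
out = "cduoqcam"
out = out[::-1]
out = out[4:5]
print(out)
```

reverse → 'macqoudc'
slice [4:5] → 'o'

o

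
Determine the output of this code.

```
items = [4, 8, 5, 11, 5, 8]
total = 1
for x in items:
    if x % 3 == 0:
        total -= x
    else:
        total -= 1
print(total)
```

x=4: not %3==0, total = 1-1 = 0
x=8: not %3==0, total = 0-1 = -1
x=5: not %3==0, total = (-1)-1 = -2
x=11: not %3==0, total = (-2)-1 = -3
x=5: not %3==0, total = (-3)-1 = -4
x=8: not %3==0, total = (-4)-1 = -5

-5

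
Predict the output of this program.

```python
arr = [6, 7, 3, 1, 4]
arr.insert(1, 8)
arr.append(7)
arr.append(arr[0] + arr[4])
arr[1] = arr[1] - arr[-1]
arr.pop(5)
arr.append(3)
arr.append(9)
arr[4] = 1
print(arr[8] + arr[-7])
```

16

insert 8 at 1 → [6, 8, 7, 3, 1, 4]
append 7 → [6, 8, 7, 3, 1, 4, 7]
append arr[0]+arr[4] = 6+1 = 7 → [6, 8, 7, 3, 1, 4, 7, 7]
arr[1] = arr[1]-arr[-1] = 8-7 = 1 → [6, 1, 7, 3, 1, 4, 7, 7]
pop(5) removes 4 → [6, 1, 7, 3, 1, 7, 7]
append 3 → [6, 1, 7, 3, 1, 7, 7, 3]
append 9 → [6, 1, 7, 3, 1, 7, 7, 3, 9]
arr[4] = 1 → [6, 1, 7, 3, 1, 7, 7, 3, 9]
arr[8]+arr[-7] = 9+7 = 16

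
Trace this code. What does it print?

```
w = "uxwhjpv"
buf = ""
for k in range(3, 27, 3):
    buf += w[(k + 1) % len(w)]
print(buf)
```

juhvwpxj

k=3: add w[4]='j' → 'j'
k=6: add w[0]='u' → 'ju'
k=9: add w[3]='h' → 'juh'
k=12: add w[6]='v' → 'juhv'
k=15: add w[2]='w' → 'juhvw'
k=18: add w[5]='p' → 'juhvwp'
k=21: add w[1]='x' → 'juhvwpx'
k=24: add w[4]='j' → 'juhvwpxj'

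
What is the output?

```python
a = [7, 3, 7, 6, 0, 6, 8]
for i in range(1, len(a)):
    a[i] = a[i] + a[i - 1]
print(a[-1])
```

i=1: a[1] = 3+7 = 10 → [7, 10, 7, 6, 0, 6, 8]
i=2: a[2] = 7+10 = 17 → [7, 10, 17, 6, 0, 6, 8]
i=3: a[3] = 6+17 = 23 → [7, 10, 17, 23, 0, 6, 8]
i=4: a[4] = 0+23 = 23 → [7, 10, 17, 23, 23, 6, 8]
i=5: a[5] = 6+23 = 29 → [7, 10, 17, 23, 23, 29, 8]
i=6: a[6] = 8+29 = 37 → [7, 10, 17, 23, 23, 29, 37]

37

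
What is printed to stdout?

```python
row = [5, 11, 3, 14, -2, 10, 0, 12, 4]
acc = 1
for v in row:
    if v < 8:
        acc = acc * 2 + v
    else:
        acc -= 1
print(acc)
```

102

v=5: <8, acc = 1*2+5 = 7
v=11: not <8, acc = 7-1 = 6
v=3: <8, acc = 6*2+3 = 15
v=14: not <8, acc = 15-1 = 14
v=-2: <8, acc = 14*2+(-2) = 26
v=10: not <8, acc = 26-1 = 25
v=0: <8, acc = 25*2+0 = 50
v=12: not <8, acc = 50-1 = 49
v=4: <8, acc = 49*2+4 = 102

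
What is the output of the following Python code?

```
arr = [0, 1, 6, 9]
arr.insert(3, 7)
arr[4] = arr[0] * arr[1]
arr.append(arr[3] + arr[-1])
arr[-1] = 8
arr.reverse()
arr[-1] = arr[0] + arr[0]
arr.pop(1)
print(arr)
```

insert 7 at 3 → [0, 1, 6, 7, 9]
arr[4] = arr[0]*arr[1] = 0*1 = 0 → [0, 1, 6, 7, 0]
append arr[3]+arr[-1] = 7+0 = 7 → [0, 1, 6, 7, 0, 7]
arr[-1] = 8 → [0, 1, 6, 7, 0, 8]
reverse → [8, 0, 7, 6, 1, 0]
arr[-1] = arr[0]+arr[0] = 8+8 = 16 → [8, 0, 7, 6, 1, 16]
pop(1) removes 0 → [8, 7, 6, 1, 16]

[8, 7, 6, 1, 16]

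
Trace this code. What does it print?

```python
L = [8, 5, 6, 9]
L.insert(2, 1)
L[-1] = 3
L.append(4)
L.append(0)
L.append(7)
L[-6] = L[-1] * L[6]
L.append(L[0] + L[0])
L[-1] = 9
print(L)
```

[8, 5, 0, 6, 3, 4, 0, 7, 9]

insert 1 at 2 → [8, 5, 1, 6, 9]
L[-1] = 3 → [8, 5, 1, 6, 3]
append 4 → [8, 5, 1, 6, 3, 4]
append 0 → [8, 5, 1, 6, 3, 4, 0]
append 7 → [8, 5, 1, 6, 3, 4, 0, 7]
L[-6] = L[-1]*L[6] = 7*0 = 0 → [8, 5, 0, 6, 3, 4, 0, 7]
append L[0]+L[0] = 8+8 = 16 → [8, 5, 0, 6, 3, 4, 0, 7, 16]
L[-1] = 9 → [8, 5, 0, 6, 3, 4, 0, 7, 9]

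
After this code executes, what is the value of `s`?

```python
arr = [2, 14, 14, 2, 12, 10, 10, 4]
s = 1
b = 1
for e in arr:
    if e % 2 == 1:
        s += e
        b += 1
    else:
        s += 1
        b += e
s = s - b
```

-60

e=2: not odd, s = 1+1 = 2; b=3
e=14: not odd, s = 2+1 = 3; b=17
e=14: not odd, s = 3+1 = 4; b=31
e=2: not odd, s = 4+1 = 5; b=33
e=12: not odd, s = 5+1 = 6; b=45
e=10: not odd, s = 6+1 = 7; b=55
e=10: not odd, s = 7+1 = 8; b=65
e=4: not odd, s = 8+1 = 9; b=69
s-b = 9-69 = -60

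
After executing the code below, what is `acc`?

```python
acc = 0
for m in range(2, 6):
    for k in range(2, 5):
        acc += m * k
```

m=2,k=2: acc = 0+4 = 4
m=2,k=3: acc = 4+6 = 10
m=2,k=4: acc = 10+8 = 18
m=3,k=2: acc = 18+6 = 24
m=3,k=3: acc = 24+9 = 33
m=3,k=4: acc = 33+12 = 45
m=4,k=2: acc = 45+8 = 53
m=4,k=3: acc = 53+12 = 65
m=4,k=4: acc = 65+16 = 81
m=5,k=2: acc = 81+10 = 91
m=5,k=3: acc = 91+15 = 106
m=5,k=4: acc = 106+20 = 126

126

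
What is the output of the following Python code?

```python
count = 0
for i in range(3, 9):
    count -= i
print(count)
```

i=3: count = 0-3 = -3
i=4: count = (-3)-4 = -7
i=5: count = (-7)-5 = -12
i=6: count = (-12)-6 = -18
i=7: count = (-18)-7 = -25
i=8: count = (-25)-8 = -33

-33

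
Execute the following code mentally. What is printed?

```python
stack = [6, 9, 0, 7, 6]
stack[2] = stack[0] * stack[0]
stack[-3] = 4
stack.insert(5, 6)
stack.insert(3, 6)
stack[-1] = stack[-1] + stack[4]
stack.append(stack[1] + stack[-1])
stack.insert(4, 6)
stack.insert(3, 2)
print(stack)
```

stack[2] = stack[0]*stack[0] = 6*6 = 36 → [6, 9, 36, 7, 6]
stack[-3] = 4 → [6, 9, 4, 7, 6]
insert 6 at 5 → [6, 9, 4, 7, 6, 6]
insert 6 at 3 → [6, 9, 4, 6, 7, 6, 6]
stack[-1] = stack[-1]+stack[4] = 6+7 = 13 → [6, 9, 4, 6, 7, 6, 13]
append stack[1]+stack[-1] = 9+13 = 22 → [6, 9, 4, 6, 7, 6, 13, 22]
insert 6 at 4 → [6, 9, 4, 6, 6, 7, 6, 13, 22]
insert 2 at 3 → [6, 9, 4, 2, 6, 6, 7, 6, 13, 22]

[6, 9, 4, 2, 6, 6, 7, 6, 13, 22]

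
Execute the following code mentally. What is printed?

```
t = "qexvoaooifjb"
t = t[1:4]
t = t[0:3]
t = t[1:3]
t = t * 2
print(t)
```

slice [1:4] → 'exv'
slice [0:3] → 'exv'
slice [1:3] → 'xv'
repeat ×2 → 'xvxv'

xvxv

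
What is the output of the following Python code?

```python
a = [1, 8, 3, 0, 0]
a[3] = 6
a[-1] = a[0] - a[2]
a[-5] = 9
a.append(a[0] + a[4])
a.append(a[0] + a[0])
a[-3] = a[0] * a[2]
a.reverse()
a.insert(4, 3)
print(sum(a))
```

81

a[3] = 6 → [1, 8, 3, 6, 0]
a[-1] = a[0]-a[2] = 1-3 = -2 → [1, 8, 3, 6, -2]
a[-5] = 9 → [9, 8, 3, 6, -2]
append a[0]+a[4] = 9+(-2) = 7 → [9, 8, 3, 6, -2, 7]
append a[0]+a[0] = 9+9 = 18 → [9, 8, 3, 6, -2, 7, 18]
a[-3] = a[0]*a[2] = 9*3 = 27 → [9, 8, 3, 6, 27, 7, 18]
reverse → [18, 7, 27, 6, 3, 8, 9]
insert 3 at 4 → [18, 7, 27, 6, 3, 3, 8, 9]
sum = 81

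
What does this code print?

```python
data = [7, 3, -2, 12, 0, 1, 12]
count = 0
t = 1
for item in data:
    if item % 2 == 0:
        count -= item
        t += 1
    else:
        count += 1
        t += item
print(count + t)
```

-3

item=7: not even, count = 0+1 = 1; t=8
item=3: not even, count = 1+1 = 2; t=11
item=-2: even, count = 2-(-2) = 4; t=12
item=12: even, count = 4-12 = -8; t=13
item=0: even, count = (-8)-0 = -8; t=14
item=1: not even, count = (-8)+1 = -7; t=15
item=12: even, count = (-7)-12 = -19; t=16
count+t = (-19)+16 = -3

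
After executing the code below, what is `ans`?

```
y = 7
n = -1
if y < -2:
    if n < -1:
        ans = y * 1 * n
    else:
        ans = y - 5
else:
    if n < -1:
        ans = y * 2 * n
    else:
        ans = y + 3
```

10

y=7, n=-1
y < -2 is False; n < -1 is False
→ ans = y + 3 = 10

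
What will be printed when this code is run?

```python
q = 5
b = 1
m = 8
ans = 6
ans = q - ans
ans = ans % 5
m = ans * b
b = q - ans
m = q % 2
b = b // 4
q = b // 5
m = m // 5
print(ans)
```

4

ans = 5-6 = -1
ans = (-1)%5 = 4
m = 4*1 = 4
b = 5-4 = 1
m = 5%2 = 1
b = 1//4 = 0
q = 0//5 = 0
m = 1//5 = 0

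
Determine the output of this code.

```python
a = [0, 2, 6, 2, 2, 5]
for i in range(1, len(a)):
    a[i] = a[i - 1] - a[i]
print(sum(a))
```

i=1: a[1] = 0-2 = -2 → [0, -2, 6, 2, 2, 5]
i=2: a[2] = (-2)-6 = -8 → [0, -2, -8, 2, 2, 5]
i=3: a[3] = (-8)-2 = -10 → [0, -2, -8, -10, 2, 5]
i=4: a[4] = (-10)-2 = -12 → [0, -2, -8, -10, -12, 5]
i=5: a[5] = (-12)-5 = -17 → [0, -2, -8, -10, -12, -17]
sum = -49

-49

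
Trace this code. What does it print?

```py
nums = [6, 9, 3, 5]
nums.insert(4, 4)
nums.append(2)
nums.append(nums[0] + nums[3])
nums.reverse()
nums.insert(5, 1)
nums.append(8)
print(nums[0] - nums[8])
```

insert 4 at 4 → [6, 9, 3, 5, 4]
append 2 → [6, 9, 3, 5, 4, 2]
append nums[0]+nums[3] = 6+5 = 11 → [6, 9, 3, 5, 4, 2, 11]
reverse → [11, 2, 4, 5, 3, 9, 6]
insert 1 at 5 → [11, 2, 4, 5, 3, 1, 9, 6]
append 8 → [11, 2, 4, 5, 3, 1, 9, 6, 8]
nums[0]-nums[8] = 11-8 = 3

3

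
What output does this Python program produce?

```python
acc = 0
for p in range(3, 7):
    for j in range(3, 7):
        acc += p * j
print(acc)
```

p=3,j=3: acc = 0+9 = 9
p=3,j=4: acc = 9+12 = 21
p=3,j=5: acc = 21+15 = 36
p=3,j=6: acc = 36+18 = 54
p=4,j=3: acc = 54+12 = 66
p=4,j=4: acc = 66+16 = 82
p=4,j=5: acc = 82+20 = 102
p=4,j=6: acc = 102+24 = 126
p=5,j=3: acc = 126+15 = 141
p=5,j=4: acc = 141+20 = 161
p=5,j=5: acc = 161+25 = 186
p=5,j=6: acc = 186+30 = 216
p=6,j=3: acc = 216+18 = 234
p=6,j=4: acc = 234+24 = 258
p=6,j=5: acc = 258+30 = 288
p=6,j=6: acc = 288+36 = 324

324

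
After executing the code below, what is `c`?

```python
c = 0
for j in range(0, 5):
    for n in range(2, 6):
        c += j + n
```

j=0,n=2: c = 0+2 = 2
j=0,n=3: c = 2+3 = 5
j=0,n=4: c = 5+4 = 9
j=0,n=5: c = 9+5 = 14
j=1,n=2: c = 14+3 = 17
j=1,n=3: c = 17+4 = 21
j=1,n=4: c = 21+5 = 26
j=1,n=5: c = 26+6 = 32
j=2,n=2: c = 32+4 = 36
j=2,n=3: c = 36+5 = 41
j=2,n=4: c = 41+6 = 47
j=2,n=5: c = 47+7 = 54
j=3,n=2: c = 54+5 = 59
j=3,n=3: c = 59+6 = 65
j=3,n=4: c = 65+7 = 72
j=3,n=5: c = 72+8 = 80
j=4,n=2: c = 80+6 = 86
j=4,n=3: c = 86+7 = 93
j=4,n=4: c = 93+8 = 101
j=4,n=5: c = 101+9 = 110

110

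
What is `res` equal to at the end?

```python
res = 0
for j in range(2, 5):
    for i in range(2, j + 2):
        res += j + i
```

57

j=2,i=2: res = 0+4 = 4
j=2,i=3: res = 4+5 = 9
j=3,i=2: res = 9+5 = 14
j=3,i=3: res = 14+6 = 20
j=3,i=4: res = 20+7 = 27
j=4,i=2: res = 27+6 = 33
j=4,i=3: res = 33+7 = 40
j=4,i=4: res = 40+8 = 48
j=4,i=5: res = 48+9 = 57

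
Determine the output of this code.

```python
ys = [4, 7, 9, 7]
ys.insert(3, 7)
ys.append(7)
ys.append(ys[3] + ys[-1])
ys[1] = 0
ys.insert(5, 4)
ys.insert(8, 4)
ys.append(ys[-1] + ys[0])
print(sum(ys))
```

insert 7 at 3 → [4, 7, 9, 7, 7]
append 7 → [4, 7, 9, 7, 7, 7]
append ys[3]+ys[-1] = 7+7 = 14 → [4, 7, 9, 7, 7, 7, 14]
ys[1] = 0 → [4, 0, 9, 7, 7, 7, 14]
insert 4 at 5 → [4, 0, 9, 7, 7, 4, 7, 14]
insert 4 at 8 → [4, 0, 9, 7, 7, 4, 7, 14, 4]
append ys[-1]+ys[0] = 4+4 = 8 → [4, 0, 9, 7, 7, 4, 7, 14, 4, 8]
sum = 64

64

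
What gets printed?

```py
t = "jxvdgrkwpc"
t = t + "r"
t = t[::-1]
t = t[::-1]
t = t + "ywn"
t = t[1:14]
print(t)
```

xvdgrkwpcrywn

+ 'r' → 'jxvdgrkwpcr'
reverse → 'rcpwkrgdvxj'
reverse → 'jxvdgrkwpcr'
+ 'ywn' → 'jxvdgrkwpcrywn'
slice [1:14] → 'xvdgrkwpcrywn'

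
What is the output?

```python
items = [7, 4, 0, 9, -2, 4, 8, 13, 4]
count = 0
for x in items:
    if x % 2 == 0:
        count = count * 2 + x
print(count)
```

x=7: not even
x=4: even, count = 0*2+4 = 4
x=0: even, count = 4*2+0 = 8
x=9: not even
x=-2: even, count = 8*2+(-2) = 14
x=4: even, count = 14*2+4 = 32
x=8: even, count = 32*2+8 = 72
x=13: not even
x=4: even, count = 72*2+4 = 148

148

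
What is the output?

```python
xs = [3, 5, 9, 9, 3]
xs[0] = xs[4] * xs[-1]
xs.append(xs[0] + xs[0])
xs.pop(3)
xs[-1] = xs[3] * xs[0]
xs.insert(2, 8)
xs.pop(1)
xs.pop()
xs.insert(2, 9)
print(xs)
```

xs[0] = xs[4]*xs[-1] = 3*3 = 9 → [9, 5, 9, 9, 3]
append xs[0]+xs[0] = 9+9 = 18 → [9, 5, 9, 9, 3, 18]
pop(3) removes 9 → [9, 5, 9, 3, 18]
xs[-1] = xs[3]*xs[0] = 3*9 = 27 → [9, 5, 9, 3, 27]
insert 8 at 2 → [9, 5, 8, 9, 3, 27]
pop(1) removes 5 → [9, 8, 9, 3, 27]
pop() removes 27 → [9, 8, 9, 3]
insert 9 at 2 → [9, 8, 9, 9, 3]

[9, 8, 9, 9, 3]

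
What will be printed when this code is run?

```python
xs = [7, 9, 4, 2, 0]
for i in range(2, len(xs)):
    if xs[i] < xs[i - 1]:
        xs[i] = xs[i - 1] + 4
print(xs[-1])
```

i=2: 4<9, xs[2] = 9+4 = 13 → [7, 9, 13, 2, 0]
i=3: 2<13, xs[3] = 13+4 = 17 → [7, 9, 13, 17, 0]
i=4: 0<17, xs[4] = 17+4 = 21 → [7, 9, 13, 17, 21]

21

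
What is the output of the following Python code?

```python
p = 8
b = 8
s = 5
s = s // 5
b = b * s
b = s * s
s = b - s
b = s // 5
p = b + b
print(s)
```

0

s = 5//5 = 1
b = 8*1 = 8
b = 1*1 = 1
s = 1-1 = 0
b = 0//5 = 0
p = 0+0 = 0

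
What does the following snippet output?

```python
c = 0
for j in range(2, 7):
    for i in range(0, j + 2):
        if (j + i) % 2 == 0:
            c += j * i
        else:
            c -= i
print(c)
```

110

j=2,i=0: even sum, c = 0+0 = 0
j=2,i=1: odd sum, c = 0-1 = -1
j=2,i=2: even sum, c = (-1)+4 = 3
j=2,i=3: odd sum, c = 3-3 = 0
j=3,i=0: odd sum, c = 0-0 = 0
j=3,i=1: even sum, c = 0+3 = 3
j=3,i=2: odd sum, c = 3-2 = 1
j=3,i=3: even sum, c = 1+9 = 10
j=3,i=4: odd sum, c = 10-4 = 6
j=4,i=0: even sum, c = 6+0 = 6
j=4,i=1: odd sum, c = 6-1 = 5
j=4,i=2: even sum, c = 5+8 = 13
j=4,i=3: odd sum, c = 13-3 = 10
j=4,i=4: even sum, c = 10+16 = 26
j=4,i=5: odd sum, c = 26-5 = 21
j=5,i=0: odd sum, c = 21-0 = 21
j=5,i=1: even sum, c = 21+5 = 26
j=5,i=2: odd sum, c = 26-2 = 24
j=5,i=3: even sum, c = 24+15 = 39
j=5,i=4: odd sum, c = 39-4 = 35
j=5,i=5: even sum, c = 35+25 = 60
j=5,i=6: odd sum, c = 60-6 = 54
j=6,i=0: even sum, c = 54+0 = 54
j=6,i=1: odd sum, c = 54-1 = 53
j=6,i=2: even sum, c = 53+12 = 65
j=6,i=3: odd sum, c = 65-3 = 62
j=6,i=4: even sum, c = 62+24 = 86
j=6,i=5: odd sum, c = 86-5 = 81
j=6,i=6: even sum, c = 81+36 = 117
j=6,i=7: odd sum, c = 117-7 = 110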